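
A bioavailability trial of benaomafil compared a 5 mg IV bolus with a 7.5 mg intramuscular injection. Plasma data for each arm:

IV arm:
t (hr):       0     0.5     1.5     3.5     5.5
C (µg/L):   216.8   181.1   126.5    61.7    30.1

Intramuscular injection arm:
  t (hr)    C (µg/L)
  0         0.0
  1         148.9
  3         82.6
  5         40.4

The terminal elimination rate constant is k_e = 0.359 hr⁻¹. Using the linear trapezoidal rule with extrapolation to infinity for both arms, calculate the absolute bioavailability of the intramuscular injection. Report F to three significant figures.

Trapezoidal AUC_0→5.5 (IV):
  [0→0.5]: (216.8+181.1)/2 × 0.5 = 99.475
  [0.5→1.5]: (181.1+126.5)/2 × 1 = 153.8
  [1.5→3.5]: (126.5+61.7)/2 × 2 = 188.2
  [3.5→5.5]: (61.7+30.1)/2 × 2 = 91.8
  Sum = 533.275 µg/L·hr
IV tail: 30.1/0.359 = 83.844; AUC_iv,0→∞ = 533.275 + 83.844 = 617.119 µg/L·hr
Trapezoidal AUC_0→5 (intramuscular injection):
  [0→1]: (0.0+148.9)/2 × 1 = 74.45
  [1→3]: (148.9+82.6)/2 × 2 = 231.5
  [3→5]: (82.6+40.4)/2 × 2 = 123.0
  Sum = 428.95 µg/L·hr
intramuscular injection tail: 40.4/0.359 = 112.535; AUC_ev,0→∞ = 428.95 + 112.535 = 541.485 µg/L·hr
F = (AUC_ev/D_ev)/(AUC_iv/D_iv) = (541.485/7.5)/(617.119/5) = 72.198/123.4238 = 0.5850

F = 0.585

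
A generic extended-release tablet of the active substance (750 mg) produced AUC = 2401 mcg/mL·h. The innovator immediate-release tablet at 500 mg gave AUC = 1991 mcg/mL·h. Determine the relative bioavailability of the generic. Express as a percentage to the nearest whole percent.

F_rel = 80%

F_rel = (AUC_test/D_test) / (AUC_ref/D_ref)
      = (2401/750) / (1991/500)
      = 3.20133 / 3.982 = 0.8040 = 80.40%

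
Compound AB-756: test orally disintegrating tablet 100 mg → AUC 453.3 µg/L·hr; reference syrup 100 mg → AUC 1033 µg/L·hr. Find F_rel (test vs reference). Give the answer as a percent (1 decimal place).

F_rel = 43.9%

F_rel = (AUC_test/D_test) / (AUC_ref/D_ref)
      = (453.3/100) / (1033/100)
      = 4.533 / 10.33 = 0.4388 = 43.88%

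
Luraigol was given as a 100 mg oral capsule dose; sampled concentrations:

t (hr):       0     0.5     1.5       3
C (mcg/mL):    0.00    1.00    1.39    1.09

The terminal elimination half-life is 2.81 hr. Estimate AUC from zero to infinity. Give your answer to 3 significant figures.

Trapezoidal AUC_0→3:
  [0→0.5]: (0.00+1.00)/2 × 0.5 = 0.25
  [0.5→1.5]: (1.00+1.39)/2 × 1 = 1.195
  [1.5→3]: (1.39+1.09)/2 × 1.5 = 1.86
  Sum = 3.305 mcg/mL·hr
k_e = ln2 / t½ = 0.693147 / 2.81 = 0.2467 hr^-1
Extrapolated tail: C_last / k_e = 1.09 / 0.2467 = 4.418
AUC_0→∞ = 3.305 + 4.418 = 7.723 mcg/mL·hr

AUC = 7.72 mcg/mL·hr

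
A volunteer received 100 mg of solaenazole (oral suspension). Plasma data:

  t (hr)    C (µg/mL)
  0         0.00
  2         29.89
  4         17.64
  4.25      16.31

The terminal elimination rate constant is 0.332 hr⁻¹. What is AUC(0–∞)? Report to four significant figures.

AUC = 130.8 µg/mL·hr

Trapezoidal AUC_0→4.25:
  [0→2]: (0.00+29.89)/2 × 2 = 29.89
  [2→4]: (29.89+17.64)/2 × 2 = 47.53
  [4→4.25]: (17.64+16.31)/2 × 0.25 = 4.24375
  Sum = 81.66375 µg/mL·hr
Extrapolated tail: C_last / k_e = 16.31 / 0.332 = 49.127
AUC_0→∞ = 81.66375 + 49.127 = 130.79075 µg/mL·hr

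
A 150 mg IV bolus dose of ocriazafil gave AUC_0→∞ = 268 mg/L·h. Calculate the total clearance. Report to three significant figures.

CL = 0.560 L/h

CL = Dose_iv / AUC_0→∞
   = 150 / 268 = 0.559701 L/h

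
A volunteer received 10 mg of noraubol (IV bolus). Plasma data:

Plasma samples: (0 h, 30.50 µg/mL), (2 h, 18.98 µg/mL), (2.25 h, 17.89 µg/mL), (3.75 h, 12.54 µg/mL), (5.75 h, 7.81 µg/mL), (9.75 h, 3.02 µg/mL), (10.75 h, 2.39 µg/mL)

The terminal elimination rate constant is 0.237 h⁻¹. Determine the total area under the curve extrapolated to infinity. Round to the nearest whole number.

Trapezoidal AUC_0→10.75:
  [0→2]: (30.50+18.98)/2 × 2 = 49.48
  [2→2.25]: (18.98+17.89)/2 × 0.25 = 4.60875
  [2.25→3.75]: (17.89+12.54)/2 × 1.5 = 22.8225
  [3.75→5.75]: (12.54+7.81)/2 × 2 = 20.35
  [5.75→9.75]: (7.81+3.02)/2 × 4 = 21.66
  [9.75→10.75]: (3.02+2.39)/2 × 1 = 2.705
  Sum = 121.62625 µg/mL·h
Extrapolated tail: C_last / k_e = 2.39 / 0.237 = 10.084
AUC_0→∞ = 121.62625 + 10.084 = 131.71025 µg/mL·h

AUC = 132 µg/mL·h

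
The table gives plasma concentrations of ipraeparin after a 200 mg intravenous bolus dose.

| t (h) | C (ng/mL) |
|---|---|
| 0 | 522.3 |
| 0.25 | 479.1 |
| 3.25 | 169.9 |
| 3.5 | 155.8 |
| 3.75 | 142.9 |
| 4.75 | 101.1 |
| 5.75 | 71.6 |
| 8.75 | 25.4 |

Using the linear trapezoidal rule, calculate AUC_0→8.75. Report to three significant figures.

Trapezoidal AUC_0→8.75:
  [0→0.25]: (522.3+479.1)/2 × 0.25 = 125.175
  [0.25→3.25]: (479.1+169.9)/2 × 3 = 973.5
  [3.25→3.5]: (169.9+155.8)/2 × 0.25 = 40.7125
  [3.5→3.75]: (155.8+142.9)/2 × 0.25 = 37.3375
  [3.75→4.75]: (142.9+101.1)/2 × 1 = 122.0
  [4.75→5.75]: (101.1+71.6)/2 × 1 = 86.35
  [5.75→8.75]: (71.6+25.4)/2 × 3 = 145.5
  Sum = 1530.575 ng/mL·h

AUC = 1530 ng/mL·h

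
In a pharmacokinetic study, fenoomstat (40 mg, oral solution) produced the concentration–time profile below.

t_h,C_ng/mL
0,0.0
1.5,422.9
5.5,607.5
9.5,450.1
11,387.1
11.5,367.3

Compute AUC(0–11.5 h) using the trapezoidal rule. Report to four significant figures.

Trapezoidal AUC_0→11.5:
  [0→1.5]: (0.0+422.9)/2 × 1.5 = 317.175
  [1.5→5.5]: (422.9+607.5)/2 × 4 = 2060.8
  [5.5→9.5]: (607.5+450.1)/2 × 4 = 2115.2
  [9.5→11]: (450.1+387.1)/2 × 1.5 = 627.9
  [11→11.5]: (387.1+367.3)/2 × 0.5 = 188.6
  Sum = 5309.675 ng/mL·h

AUC = 5310 ng/mL·h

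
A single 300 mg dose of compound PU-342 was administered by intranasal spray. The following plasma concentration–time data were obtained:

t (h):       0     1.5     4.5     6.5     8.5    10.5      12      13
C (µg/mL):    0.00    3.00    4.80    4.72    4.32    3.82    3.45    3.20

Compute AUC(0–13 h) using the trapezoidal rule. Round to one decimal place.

AUC = 49.4 µg/mL·h

Trapezoidal AUC_0→13:
  [0→1.5]: (0.00+3.00)/2 × 1.5 = 2.25
  [1.5→4.5]: (3.00+4.80)/2 × 3 = 11.7
  [4.5→6.5]: (4.80+4.72)/2 × 2 = 9.52
  [6.5→8.5]: (4.72+4.32)/2 × 2 = 9.04
  [8.5→10.5]: (4.32+3.82)/2 × 2 = 8.14
  [10.5→12]: (3.82+3.45)/2 × 1.5 = 5.4525
  [12→13]: (3.45+3.20)/2 × 1 = 3.325
  Sum = 49.4275 µg/mL·h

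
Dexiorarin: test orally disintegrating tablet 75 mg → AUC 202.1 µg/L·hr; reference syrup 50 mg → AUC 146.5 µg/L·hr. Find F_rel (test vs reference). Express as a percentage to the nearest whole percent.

F_rel = 92%

F_rel = (AUC_test/D_test) / (AUC_ref/D_ref)
      = (202.1/75) / (146.5/50)
      = 2.69467 / 2.93 = 0.9197 = 91.97%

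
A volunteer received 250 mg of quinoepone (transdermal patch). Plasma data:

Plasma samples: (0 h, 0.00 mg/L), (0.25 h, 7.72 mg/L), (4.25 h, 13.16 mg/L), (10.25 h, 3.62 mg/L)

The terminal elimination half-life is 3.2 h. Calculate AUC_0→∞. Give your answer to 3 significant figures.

AUC = 110 mg/L·h

Trapezoidal AUC_0→10.25:
  [0→0.25]: (0.00+7.72)/2 × 0.25 = 0.965
  [0.25→4.25]: (7.72+13.16)/2 × 4 = 41.76
  [4.25→10.25]: (13.16+3.62)/2 × 6 = 50.34
  Sum = 93.065 mg/L·h
k_e = ln2 / t½ = 0.693147 / 3.2 = 0.2166 h^-1
Extrapolated tail: C_last / k_e = 3.62 / 0.2166 = 16.713
AUC_0→∞ = 93.065 + 16.713 = 109.778 mg/L·h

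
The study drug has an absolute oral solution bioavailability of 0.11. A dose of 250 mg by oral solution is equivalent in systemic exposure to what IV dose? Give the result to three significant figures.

D_iv = 27.5 mg

Systemic exposure from an extravascular dose = F × D_ev, so the equivalent IV dose is F × D_ev.
D_iv = F × D_ev = 0.11 × 250 = 27.5 mg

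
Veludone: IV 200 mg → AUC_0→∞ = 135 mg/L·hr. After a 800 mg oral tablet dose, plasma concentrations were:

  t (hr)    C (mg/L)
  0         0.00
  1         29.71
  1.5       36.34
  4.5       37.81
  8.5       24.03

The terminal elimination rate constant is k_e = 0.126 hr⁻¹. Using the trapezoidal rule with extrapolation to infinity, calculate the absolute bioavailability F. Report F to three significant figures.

F = 0.846

Trapezoidal AUC_0→8.5 (oral tablet):
  [0→1]: (0.00+29.71)/2 × 1 = 14.855
  [1→1.5]: (29.71+36.34)/2 × 0.5 = 16.5125
  [1.5→4.5]: (36.34+37.81)/2 × 3 = 111.225
  [4.5→8.5]: (37.81+24.03)/2 × 4 = 123.68
  Sum = 266.2725 mg/L·hr
Tail: C_last/k_e = 24.03/0.126 = 190.714
AUC_0→∞ (oral tablet) = 266.2725 + 190.714 = 456.9865 mg/L·hr
F = (AUC_ev/D_ev)/(AUC_iv/D_iv) = (456.9865/800)/(135/200) = 0.571233/0.675 = 0.8463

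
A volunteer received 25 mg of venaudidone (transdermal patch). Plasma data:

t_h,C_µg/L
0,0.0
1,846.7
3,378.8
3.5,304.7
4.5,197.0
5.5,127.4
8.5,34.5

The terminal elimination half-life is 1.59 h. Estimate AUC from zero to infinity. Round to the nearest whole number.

Trapezoidal AUC_0→8.5:
  [0→1]: (0.0+846.7)/2 × 1 = 423.35
  [1→3]: (846.7+378.8)/2 × 2 = 1225.5
  [3→3.5]: (378.8+304.7)/2 × 0.5 = 170.875
  [3.5→4.5]: (304.7+197.0)/2 × 1 = 250.85
  [4.5→5.5]: (197.0+127.4)/2 × 1 = 162.2
  [5.5→8.5]: (127.4+34.5)/2 × 3 = 242.85
  Sum = 2475.625 µg/L·h
k_e = ln2 / t½ = 0.693147 / 1.59 = 0.4359 h^-1
Extrapolated tail: C_last / k_e = 34.5 / 0.4359 = 79.147
AUC_0→∞ = 2475.625 + 79.147 = 2554.772 µg/L·h

AUC = 2555 µg/L·h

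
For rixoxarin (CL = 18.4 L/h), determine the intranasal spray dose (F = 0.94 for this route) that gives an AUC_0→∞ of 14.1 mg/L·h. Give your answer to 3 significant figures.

Dose = 276 mg

Dose = CL × AUC_0→∞ / F
     = 18.4 × 14.1 / 0.94 = 276 mg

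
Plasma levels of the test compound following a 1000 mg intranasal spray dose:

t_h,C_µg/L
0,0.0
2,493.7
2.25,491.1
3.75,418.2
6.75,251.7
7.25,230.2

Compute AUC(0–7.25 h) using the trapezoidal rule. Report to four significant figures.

Trapezoidal AUC_0→7.25:
  [0→2]: (0.0+493.7)/2 × 2 = 493.7
  [2→2.25]: (493.7+491.1)/2 × 0.25 = 123.1
  [2.25→3.75]: (491.1+418.2)/2 × 1.5 = 681.975
  [3.75→6.75]: (418.2+251.7)/2 × 3 = 1004.85
  [6.75→7.25]: (251.7+230.2)/2 × 0.5 = 120.475
  Sum = 2424.1 µg/L·h

AUC = 2424 µg/L·h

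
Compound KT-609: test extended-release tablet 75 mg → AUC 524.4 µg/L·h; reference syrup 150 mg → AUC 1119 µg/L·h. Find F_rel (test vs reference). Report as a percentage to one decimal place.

F_rel = (AUC_test/D_test) / (AUC_ref/D_ref)
      = (524.4/75) / (1119/150)
      = 6.992 / 7.46 = 0.9373 = 93.73%

F_rel = 93.7%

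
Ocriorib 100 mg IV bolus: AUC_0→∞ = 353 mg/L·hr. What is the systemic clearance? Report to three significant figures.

CL = Dose_iv / AUC_0→∞
   = 100 / 353 = 0.283286 L/hr

CL = 0.283 L/hr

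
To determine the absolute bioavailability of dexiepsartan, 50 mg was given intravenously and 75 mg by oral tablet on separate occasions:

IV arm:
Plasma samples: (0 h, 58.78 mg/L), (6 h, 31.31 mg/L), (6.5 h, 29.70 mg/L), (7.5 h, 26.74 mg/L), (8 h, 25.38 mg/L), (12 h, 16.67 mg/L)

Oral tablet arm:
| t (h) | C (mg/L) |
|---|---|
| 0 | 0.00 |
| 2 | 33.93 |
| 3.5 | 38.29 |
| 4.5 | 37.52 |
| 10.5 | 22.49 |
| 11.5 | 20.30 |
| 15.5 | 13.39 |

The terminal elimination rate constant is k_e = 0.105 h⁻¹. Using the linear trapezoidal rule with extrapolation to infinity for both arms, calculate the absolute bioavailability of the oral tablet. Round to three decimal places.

F = 0.611

Trapezoidal AUC_0→12 (IV):
  [0→6]: (58.78+31.31)/2 × 6 = 270.27
  [6→6.5]: (31.31+29.70)/2 × 0.5 = 15.2525
  [6.5→7.5]: (29.70+26.74)/2 × 1 = 28.22
  [7.5→8]: (26.74+25.38)/2 × 0.5 = 13.03
  [8→12]: (25.38+16.67)/2 × 4 = 84.1
  Sum = 410.8725 mg/L·h
IV tail: 16.67/0.105 = 158.762; AUC_iv,0→∞ = 410.8725 + 158.762 = 569.6345 mg/L·h
Trapezoidal AUC_0→15.5 (oral tablet):
  [0→2]: (0.00+33.93)/2 × 2 = 33.93
  [2→3.5]: (33.93+38.29)/2 × 1.5 = 54.165
  [3.5→4.5]: (38.29+37.52)/2 × 1 = 37.905
  [4.5→10.5]: (37.52+22.49)/2 × 6 = 180.03
  [10.5→11.5]: (22.49+20.30)/2 × 1 = 21.395
  [11.5→15.5]: (20.30+13.39)/2 × 4 = 67.38
  Sum = 394.805 mg/L·h
oral tablet tail: 13.39/0.105 = 127.524; AUC_ev,0→∞ = 394.805 + 127.524 = 522.329 mg/L·h
F = (AUC_ev/D_ev)/(AUC_iv/D_iv) = (522.329/75)/(569.6345/50) = 6.96439/11.39269 = 0.6113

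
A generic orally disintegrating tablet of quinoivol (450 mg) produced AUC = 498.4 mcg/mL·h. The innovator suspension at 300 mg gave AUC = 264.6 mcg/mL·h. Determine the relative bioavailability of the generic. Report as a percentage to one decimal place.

F_rel = (AUC_test/D_test) / (AUC_ref/D_ref)
      = (498.4/450) / (264.6/300)
      = 1.10756 / 0.882 = 1.2557 = 125.57%

F_rel = 125.6%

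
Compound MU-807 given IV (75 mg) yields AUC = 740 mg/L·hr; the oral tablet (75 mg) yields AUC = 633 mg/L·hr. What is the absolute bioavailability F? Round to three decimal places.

F = (AUC_ev / D_ev) / (AUC_iv / D_iv)
  = (633/75) / (740/75)
  = 8.44 / 9.86667 = 0.8554

F = 0.855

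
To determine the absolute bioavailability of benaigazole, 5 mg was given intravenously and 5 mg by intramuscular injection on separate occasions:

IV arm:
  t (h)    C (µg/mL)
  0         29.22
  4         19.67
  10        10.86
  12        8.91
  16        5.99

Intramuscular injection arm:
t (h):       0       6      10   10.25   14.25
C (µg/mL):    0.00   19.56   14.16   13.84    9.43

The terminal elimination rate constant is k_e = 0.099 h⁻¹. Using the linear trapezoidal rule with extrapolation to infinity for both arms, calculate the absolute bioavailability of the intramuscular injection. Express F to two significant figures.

F = 0.91

Trapezoidal AUC_0→16 (IV):
  [0→4]: (29.22+19.67)/2 × 4 = 97.78
  [4→10]: (19.67+10.86)/2 × 6 = 91.59
  [10→12]: (10.86+8.91)/2 × 2 = 19.77
  [12→16]: (8.91+5.99)/2 × 4 = 29.8
  Sum = 238.94 µg/mL·h
IV tail: 5.99/0.099 = 60.505; AUC_iv,0→∞ = 238.94 + 60.505 = 299.445 µg/mL·h
Trapezoidal AUC_0→14.25 (intramuscular injection):
  [0→6]: (0.00+19.56)/2 × 6 = 58.68
  [6→10]: (19.56+14.16)/2 × 4 = 67.44
  [10→10.25]: (14.16+13.84)/2 × 0.25 = 3.5
  [10.25→14.25]: (13.84+9.43)/2 × 4 = 46.54
  Sum = 176.16 µg/mL·h
intramuscular injection tail: 9.43/0.099 = 95.253; AUC_ev,0→∞ = 176.16 + 95.253 = 271.413 µg/mL·h
F = (AUC_ev/D_ev)/(AUC_iv/D_iv) = (271.413/5)/(299.445/5) = 54.2826/59.889 = 0.9064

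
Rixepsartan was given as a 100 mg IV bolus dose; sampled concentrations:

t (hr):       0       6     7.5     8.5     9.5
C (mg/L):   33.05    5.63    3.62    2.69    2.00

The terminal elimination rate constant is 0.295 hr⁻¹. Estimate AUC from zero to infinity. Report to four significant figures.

AUC = 135.3 mg/L·hr

Trapezoidal AUC_0→9.5:
  [0→6]: (33.05+5.63)/2 × 6 = 116.04
  [6→7.5]: (5.63+3.62)/2 × 1.5 = 6.9375
  [7.5→8.5]: (3.62+2.69)/2 × 1 = 3.155
  [8.5→9.5]: (2.69+2.00)/2 × 1 = 2.345
  Sum = 128.4775 mg/L·hr
Extrapolated tail: C_last / k_e = 2.00 / 0.295 = 6.780
AUC_0→∞ = 128.4775 + 6.780 = 135.2575 mg/L·hr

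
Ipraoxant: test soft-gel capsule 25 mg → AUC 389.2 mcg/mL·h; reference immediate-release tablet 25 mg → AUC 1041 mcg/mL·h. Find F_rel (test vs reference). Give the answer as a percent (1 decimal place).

F_rel = 37.4%

F_rel = (AUC_test/D_test) / (AUC_ref/D_ref)
      = (389.2/25) / (1041/25)
      = 15.568 / 41.64 = 0.3739 = 37.39%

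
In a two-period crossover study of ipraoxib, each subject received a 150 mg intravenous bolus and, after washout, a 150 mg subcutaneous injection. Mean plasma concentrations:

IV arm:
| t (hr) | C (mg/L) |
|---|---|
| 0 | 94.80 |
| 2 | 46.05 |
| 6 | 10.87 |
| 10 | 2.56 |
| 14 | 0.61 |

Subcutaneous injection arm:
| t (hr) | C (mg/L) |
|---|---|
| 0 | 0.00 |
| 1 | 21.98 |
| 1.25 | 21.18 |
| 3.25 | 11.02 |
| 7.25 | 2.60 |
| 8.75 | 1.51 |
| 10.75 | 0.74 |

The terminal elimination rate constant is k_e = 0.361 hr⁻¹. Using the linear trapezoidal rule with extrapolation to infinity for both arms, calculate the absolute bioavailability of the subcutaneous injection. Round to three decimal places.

Trapezoidal AUC_0→14 (IV):
  [0→2]: (94.80+46.05)/2 × 2 = 140.85
  [2→6]: (46.05+10.87)/2 × 4 = 113.84
  [6→10]: (10.87+2.56)/2 × 4 = 26.86
  [10→14]: (2.56+0.61)/2 × 4 = 6.34
  Sum = 287.89 mg/L·hr
IV tail: 0.61/0.361 = 1.690; AUC_iv,0→∞ = 287.89 + 1.690 = 289.58 mg/L·hr
Trapezoidal AUC_0→10.75 (subcutaneous injection):
  [0→1]: (0.00+21.98)/2 × 1 = 10.99
  [1→1.25]: (21.98+21.18)/2 × 0.25 = 5.395
  [1.25→3.25]: (21.18+11.02)/2 × 2 = 32.2
  [3.25→7.25]: (11.02+2.60)/2 × 4 = 27.24
  [7.25→8.75]: (2.60+1.51)/2 × 1.5 = 3.0825
  [8.75→10.75]: (1.51+0.74)/2 × 2 = 2.25
  Sum = 81.1575 mg/L·hr
subcutaneous injection tail: 0.74/0.361 = 2.050; AUC_ev,0→∞ = 81.1575 + 2.050 = 83.2075 mg/L·hr
F = (AUC_ev/D_ev)/(AUC_iv/D_iv) = (83.2075/150)/(289.58/150) = 0.554717/1.93053 = 0.2873

F = 0.287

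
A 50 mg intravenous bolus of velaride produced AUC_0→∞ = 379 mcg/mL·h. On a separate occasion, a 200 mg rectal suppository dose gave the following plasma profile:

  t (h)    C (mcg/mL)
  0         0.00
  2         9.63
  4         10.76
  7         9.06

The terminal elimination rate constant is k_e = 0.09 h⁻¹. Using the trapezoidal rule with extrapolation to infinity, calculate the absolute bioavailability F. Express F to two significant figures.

Trapezoidal AUC_0→7 (rectal suppository):
  [0→2]: (0.00+9.63)/2 × 2 = 9.63
  [2→4]: (9.63+10.76)/2 × 2 = 20.39
  [4→7]: (10.76+9.06)/2 × 3 = 29.73
  Sum = 59.75 mcg/mL·h
Tail: C_last/k_e = 9.06/0.09 = 100.667
AUC_0→∞ (rectal suppository) = 59.75 + 100.667 = 160.417 mcg/mL·h
F = (AUC_ev/D_ev)/(AUC_iv/D_iv) = (160.417/200)/(379/50) = 0.802085/7.58 = 0.1058

F = 0.11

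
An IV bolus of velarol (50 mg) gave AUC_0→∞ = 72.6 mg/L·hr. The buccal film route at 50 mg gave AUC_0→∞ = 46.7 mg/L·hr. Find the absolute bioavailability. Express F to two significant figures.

F = (AUC_ev / D_ev) / (AUC_iv / D_iv)
  = (46.7/50) / (72.6/50)
  = 0.934 / 1.452 = 0.6433

F = 0.64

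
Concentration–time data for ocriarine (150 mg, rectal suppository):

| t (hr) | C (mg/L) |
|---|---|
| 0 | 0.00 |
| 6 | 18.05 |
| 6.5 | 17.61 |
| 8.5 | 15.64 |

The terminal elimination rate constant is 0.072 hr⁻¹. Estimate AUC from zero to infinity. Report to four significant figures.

AUC = 313.5 mg/L·hr

Trapezoidal AUC_0→8.5:
  [0→6]: (0.00+18.05)/2 × 6 = 54.15
  [6→6.5]: (18.05+17.61)/2 × 0.5 = 8.915
  [6.5→8.5]: (17.61+15.64)/2 × 2 = 33.25
  Sum = 96.315 mg/L·hr
Extrapolated tail: C_last / k_e = 15.64 / 0.072 = 217.222
AUC_0→∞ = 96.315 + 217.222 = 313.537 mg/L·hr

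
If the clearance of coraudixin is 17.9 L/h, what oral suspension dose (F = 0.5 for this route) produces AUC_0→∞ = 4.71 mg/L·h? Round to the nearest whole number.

Dose = CL × AUC_0→∞ / F
     = 17.9 × 4.71 / 0.5 = 168.618 mg

Dose = 169 mg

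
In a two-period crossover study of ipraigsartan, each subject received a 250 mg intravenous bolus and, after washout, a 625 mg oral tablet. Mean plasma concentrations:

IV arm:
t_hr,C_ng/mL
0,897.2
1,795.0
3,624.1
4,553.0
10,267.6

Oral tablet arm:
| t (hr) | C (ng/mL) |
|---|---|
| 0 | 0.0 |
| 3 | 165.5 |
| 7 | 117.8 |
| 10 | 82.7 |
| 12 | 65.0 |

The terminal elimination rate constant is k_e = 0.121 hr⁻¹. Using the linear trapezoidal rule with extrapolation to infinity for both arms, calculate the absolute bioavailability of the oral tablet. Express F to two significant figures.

Trapezoidal AUC_0→10 (IV):
  [0→1]: (897.2+795.0)/2 × 1 = 846.1
  [1→3]: (795.0+624.1)/2 × 2 = 1419.1
  [3→4]: (624.1+553.0)/2 × 1 = 588.55
  [4→10]: (553.0+267.6)/2 × 6 = 2461.8
  Sum = 5315.55 ng/mL·hr
IV tail: 267.6/0.121 = 2211.570; AUC_iv,0→∞ = 5315.55 + 2211.570 = 7527.12 ng/mL·hr
Trapezoidal AUC_0→12 (oral tablet):
  [0→3]: (0.0+165.5)/2 × 3 = 248.25
  [3→7]: (165.5+117.8)/2 × 4 = 566.6
  [7→10]: (117.8+82.7)/2 × 3 = 300.75
  [10→12]: (82.7+65.0)/2 × 2 = 147.7
  Sum = 1263.3 ng/mL·hr
oral tablet tail: 65.0/0.121 = 537.190; AUC_ev,0→∞ = 1263.3 + 537.190 = 1800.49 ng/mL·hr
F = (AUC_ev/D_ev)/(AUC_iv/D_iv) = (1800.49/625)/(7527.12/250) = 2.880784/30.10848 = 0.0957

F = 0.096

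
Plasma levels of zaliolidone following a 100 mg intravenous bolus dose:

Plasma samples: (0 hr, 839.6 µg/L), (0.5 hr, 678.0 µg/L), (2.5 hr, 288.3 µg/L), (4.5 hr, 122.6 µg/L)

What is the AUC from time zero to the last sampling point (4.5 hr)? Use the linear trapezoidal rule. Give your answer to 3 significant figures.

AUC = 1760 µg/L·hr

Trapezoidal AUC_0→4.5:
  [0→0.5]: (839.6+678.0)/2 × 0.5 = 379.4
  [0.5→2.5]: (678.0+288.3)/2 × 2 = 966.3
  [2.5→4.5]: (288.3+122.6)/2 × 2 = 410.9
  Sum = 1756.6 µg/L·hr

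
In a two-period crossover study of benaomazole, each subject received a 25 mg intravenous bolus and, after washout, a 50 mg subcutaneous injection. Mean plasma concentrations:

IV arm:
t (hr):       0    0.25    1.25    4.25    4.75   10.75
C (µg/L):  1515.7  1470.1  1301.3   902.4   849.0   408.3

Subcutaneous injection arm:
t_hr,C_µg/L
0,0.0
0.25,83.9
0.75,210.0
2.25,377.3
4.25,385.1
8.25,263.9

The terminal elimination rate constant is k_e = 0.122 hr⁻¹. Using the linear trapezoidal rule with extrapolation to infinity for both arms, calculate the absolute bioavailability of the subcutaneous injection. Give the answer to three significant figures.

Trapezoidal AUC_0→10.75 (IV):
  [0→0.25]: (1515.7+1470.1)/2 × 0.25 = 373.225
  [0.25→1.25]: (1470.1+1301.3)/2 × 1 = 1385.7
  [1.25→4.25]: (1301.3+902.4)/2 × 3 = 3305.55
  [4.25→4.75]: (902.4+849.0)/2 × 0.5 = 437.85
  [4.75→10.75]: (849.0+408.3)/2 × 6 = 3771.9
  Sum = 9274.225 µg/L·hr
IV tail: 408.3/0.122 = 3346.721; AUC_iv,0→∞ = 9274.225 + 3346.721 = 12620.946 µg/L·hr
Trapezoidal AUC_0→8.25 (subcutaneous injection):
  [0→0.25]: (0.0+83.9)/2 × 0.25 = 10.4875
  [0.25→0.75]: (83.9+210.0)/2 × 0.5 = 73.475
  [0.75→2.25]: (210.0+377.3)/2 × 1.5 = 440.475
  [2.25→4.25]: (377.3+385.1)/2 × 2 = 762.4
  [4.25→8.25]: (385.1+263.9)/2 × 4 = 1298.0
  Sum = 2584.8375 µg/L·hr
subcutaneous injection tail: 263.9/0.122 = 2163.115; AUC_ev,0→∞ = 2584.8375 + 2163.115 = 4747.9525 µg/L·hr
F = (AUC_ev/D_ev)/(AUC_iv/D_iv) = (4747.9525/50)/(12620.946/25) = 94.95905/504.83784 = 0.1881

F = 0.188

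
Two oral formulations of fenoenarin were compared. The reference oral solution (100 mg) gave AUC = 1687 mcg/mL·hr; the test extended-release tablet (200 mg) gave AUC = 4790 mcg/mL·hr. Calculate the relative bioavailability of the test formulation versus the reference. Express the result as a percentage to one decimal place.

F_rel = 142.0%

F_rel = (AUC_test/D_test) / (AUC_ref/D_ref)
      = (4790/200) / (1687/100)
      = 23.95 / 16.87 = 1.4197 = 141.97%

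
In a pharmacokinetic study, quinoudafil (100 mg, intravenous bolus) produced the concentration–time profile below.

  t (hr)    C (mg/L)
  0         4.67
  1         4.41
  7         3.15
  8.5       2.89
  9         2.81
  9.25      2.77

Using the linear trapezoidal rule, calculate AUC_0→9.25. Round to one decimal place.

AUC = 33.9 mg/L·hr

Trapezoidal AUC_0→9.25:
  [0→1]: (4.67+4.41)/2 × 1 = 4.54
  [1→7]: (4.41+3.15)/2 × 6 = 22.68
  [7→8.5]: (3.15+2.89)/2 × 1.5 = 4.53
  [8.5→9]: (2.89+2.81)/2 × 0.5 = 1.425
  [9→9.25]: (2.81+2.77)/2 × 0.25 = 0.6975
  Sum = 33.8725 mg/L·hr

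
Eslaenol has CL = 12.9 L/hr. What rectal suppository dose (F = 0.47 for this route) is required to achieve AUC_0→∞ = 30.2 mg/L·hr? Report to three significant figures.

Dose = CL × AUC_0→∞ / F
     = 12.9 × 30.2 / 0.47 = 828.894 mg

Dose = 829 mg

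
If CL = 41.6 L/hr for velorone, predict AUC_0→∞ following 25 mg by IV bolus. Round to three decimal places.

AUC_0→∞ = Dose_iv / CL
        = 25 / 41.6 = 0.600962 mg/L·hr

AUC = 0.601 mg/L·hr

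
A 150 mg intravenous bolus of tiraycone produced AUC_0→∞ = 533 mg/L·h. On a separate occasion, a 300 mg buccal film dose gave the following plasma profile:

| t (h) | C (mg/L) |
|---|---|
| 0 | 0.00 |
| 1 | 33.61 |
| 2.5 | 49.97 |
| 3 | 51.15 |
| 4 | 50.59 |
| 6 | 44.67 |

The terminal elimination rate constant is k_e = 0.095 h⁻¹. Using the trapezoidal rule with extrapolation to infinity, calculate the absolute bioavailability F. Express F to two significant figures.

Trapezoidal AUC_0→6 (buccal film):
  [0→1]: (0.00+33.61)/2 × 1 = 16.805
  [1→2.5]: (33.61+49.97)/2 × 1.5 = 62.685
  [2.5→3]: (49.97+51.15)/2 × 0.5 = 25.28
  [3→4]: (51.15+50.59)/2 × 1 = 50.87
  [4→6]: (50.59+44.67)/2 × 2 = 95.26
  Sum = 250.9 mg/L·h
Tail: C_last/k_e = 44.67/0.095 = 470.211
AUC_0→∞ (buccal film) = 250.9 + 470.211 = 721.111 mg/L·h
F = (AUC_ev/D_ev)/(AUC_iv/D_iv) = (721.111/300)/(533/150) = 2.4037/3.55333 = 0.6765

F = 0.68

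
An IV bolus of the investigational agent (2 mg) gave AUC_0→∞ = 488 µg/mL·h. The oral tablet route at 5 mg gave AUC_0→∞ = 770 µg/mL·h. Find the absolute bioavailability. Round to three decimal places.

F = (AUC_ev / D_ev) / (AUC_iv / D_iv)
  = (770/5) / (488/2)
  = 154 / 244 = 0.6311

F = 0.631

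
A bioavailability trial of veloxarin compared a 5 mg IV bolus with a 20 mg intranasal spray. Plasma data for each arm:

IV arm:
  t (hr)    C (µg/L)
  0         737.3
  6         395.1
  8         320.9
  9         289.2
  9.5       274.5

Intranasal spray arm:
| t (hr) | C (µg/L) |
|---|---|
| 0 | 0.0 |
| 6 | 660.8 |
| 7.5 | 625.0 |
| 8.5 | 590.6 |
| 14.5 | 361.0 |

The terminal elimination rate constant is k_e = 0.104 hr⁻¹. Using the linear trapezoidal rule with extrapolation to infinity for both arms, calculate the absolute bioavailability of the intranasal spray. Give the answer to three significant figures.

Trapezoidal AUC_0→9.5 (IV):
  [0→6]: (737.3+395.1)/2 × 6 = 3397.2
  [6→8]: (395.1+320.9)/2 × 2 = 716.0
  [8→9]: (320.9+289.2)/2 × 1 = 305.05
  [9→9.5]: (289.2+274.5)/2 × 0.5 = 140.925
  Sum = 4559.175 µg/L·hr
IV tail: 274.5/0.104 = 2639.423; AUC_iv,0→∞ = 4559.175 + 2639.423 = 7198.598 µg/L·hr
Trapezoidal AUC_0→14.5 (intranasal spray):
  [0→6]: (0.0+660.8)/2 × 6 = 1982.4
  [6→7.5]: (660.8+625.0)/2 × 1.5 = 964.35
  [7.5→8.5]: (625.0+590.6)/2 × 1 = 607.8
  [8.5→14.5]: (590.6+361.0)/2 × 6 = 2854.8
  Sum = 6409.35 µg/L·hr
intranasal spray tail: 361.0/0.104 = 3471.154; AUC_ev,0→∞ = 6409.35 + 3471.154 = 9880.504 µg/L·hr
F = (AUC_ev/D_ev)/(AUC_iv/D_iv) = (9880.504/20)/(7198.598/5) = 494.0252/1439.7196 = 0.3431

F = 0.343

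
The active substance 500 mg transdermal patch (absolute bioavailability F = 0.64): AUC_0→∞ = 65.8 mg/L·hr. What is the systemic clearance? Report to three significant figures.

CL = 4.86 L/hr

CL = F × Dose / AUC_0→∞
   = 0.64 × 500 / 65.8 = 4.86322 L/hr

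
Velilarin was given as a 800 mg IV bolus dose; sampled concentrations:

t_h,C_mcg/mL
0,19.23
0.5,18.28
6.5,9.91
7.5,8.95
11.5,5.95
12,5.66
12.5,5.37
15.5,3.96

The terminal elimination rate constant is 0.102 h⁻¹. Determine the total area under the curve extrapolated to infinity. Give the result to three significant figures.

Trapezoidal AUC_0→15.5:
  [0→0.5]: (19.23+18.28)/2 × 0.5 = 9.3775
  [0.5→6.5]: (18.28+9.91)/2 × 6 = 84.57
  [6.5→7.5]: (9.91+8.95)/2 × 1 = 9.43
  [7.5→11.5]: (8.95+5.95)/2 × 4 = 29.8
  [11.5→12]: (5.95+5.66)/2 × 0.5 = 2.9025
  [12→12.5]: (5.66+5.37)/2 × 0.5 = 2.7575
  [12.5→15.5]: (5.37+3.96)/2 × 3 = 13.995
  Sum = 152.8325 mcg/mL·h
Extrapolated tail: C_last / k_e = 3.96 / 0.102 = 38.824
AUC_0→∞ = 152.8325 + 38.824 = 191.6565 mcg/mL·h

AUC = 192 mcg/mL·h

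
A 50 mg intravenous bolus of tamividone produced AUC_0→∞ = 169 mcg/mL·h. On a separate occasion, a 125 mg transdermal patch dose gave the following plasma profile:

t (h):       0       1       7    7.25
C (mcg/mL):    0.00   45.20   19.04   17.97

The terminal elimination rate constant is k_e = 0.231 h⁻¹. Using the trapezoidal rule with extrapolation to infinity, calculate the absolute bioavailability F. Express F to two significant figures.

F = 0.70

Trapezoidal AUC_0→7.25 (transdermal patch):
  [0→1]: (0.00+45.20)/2 × 1 = 22.6
  [1→7]: (45.20+19.04)/2 × 6 = 192.72
  [7→7.25]: (19.04+17.97)/2 × 0.25 = 4.62625
  Sum = 219.94625 mcg/mL·h
Tail: C_last/k_e = 17.97/0.231 = 77.792
AUC_0→∞ (transdermal patch) = 219.94625 + 77.792 = 297.73825 mcg/mL·h
F = (AUC_ev/D_ev)/(AUC_iv/D_iv) = (297.73825/125)/(169/50) = 2.381906/3.38 = 0.7047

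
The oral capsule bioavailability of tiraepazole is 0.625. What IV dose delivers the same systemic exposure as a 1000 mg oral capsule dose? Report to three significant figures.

D_iv = 625 mg

Systemic exposure from an extravascular dose = F × D_ev, so the equivalent IV dose is F × D_ev.
D_iv = F × D_ev = 0.625 × 1000 = 625 mg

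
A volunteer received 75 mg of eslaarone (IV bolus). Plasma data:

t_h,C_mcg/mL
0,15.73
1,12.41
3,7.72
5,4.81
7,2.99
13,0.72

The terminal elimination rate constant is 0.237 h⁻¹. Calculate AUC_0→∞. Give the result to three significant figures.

AUC = 68.7 mcg/mL·h

Trapezoidal AUC_0→13:
  [0→1]: (15.73+12.41)/2 × 1 = 14.07
  [1→3]: (12.41+7.72)/2 × 2 = 20.13
  [3→5]: (7.72+4.81)/2 × 2 = 12.53
  [5→7]: (4.81+2.99)/2 × 2 = 7.8
  [7→13]: (2.99+0.72)/2 × 6 = 11.13
  Sum = 65.66 mcg/mL·h
Extrapolated tail: C_last / k_e = 0.72 / 0.237 = 3.038
AUC_0→∞ = 65.66 + 3.038 = 68.698 mcg/mL·h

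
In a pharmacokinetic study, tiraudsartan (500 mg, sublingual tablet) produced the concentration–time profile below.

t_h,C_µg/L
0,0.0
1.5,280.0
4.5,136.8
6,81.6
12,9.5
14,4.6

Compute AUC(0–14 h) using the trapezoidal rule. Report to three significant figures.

AUC = 1290 µg/L·h

Trapezoidal AUC_0→14:
  [0→1.5]: (0.0+280.0)/2 × 1.5 = 210.0
  [1.5→4.5]: (280.0+136.8)/2 × 3 = 625.2
  [4.5→6]: (136.8+81.6)/2 × 1.5 = 163.8
  [6→12]: (81.6+9.5)/2 × 6 = 273.3
  [12→14]: (9.5+4.6)/2 × 2 = 14.1
  Sum = 1286.4 µg/L·h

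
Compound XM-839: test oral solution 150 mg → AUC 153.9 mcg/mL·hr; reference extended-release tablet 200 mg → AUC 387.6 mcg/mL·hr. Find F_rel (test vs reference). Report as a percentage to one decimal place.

F_rel = (AUC_test/D_test) / (AUC_ref/D_ref)
      = (153.9/150) / (387.6/200)
      = 1.026 / 1.938 = 0.5294 = 52.94%

F_rel = 52.9%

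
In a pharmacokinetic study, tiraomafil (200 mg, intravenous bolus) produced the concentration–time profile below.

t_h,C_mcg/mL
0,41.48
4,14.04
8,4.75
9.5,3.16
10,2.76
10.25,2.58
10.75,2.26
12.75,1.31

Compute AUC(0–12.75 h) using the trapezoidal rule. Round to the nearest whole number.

Trapezoidal AUC_0→12.75:
  [0→4]: (41.48+14.04)/2 × 4 = 111.04
  [4→8]: (14.04+4.75)/2 × 4 = 37.58
  [8→9.5]: (4.75+3.16)/2 × 1.5 = 5.9325
  [9.5→10]: (3.16+2.76)/2 × 0.5 = 1.48
  [10→10.25]: (2.76+2.58)/2 × 0.25 = 0.6675
  [10.25→10.75]: (2.58+2.26)/2 × 0.5 = 1.21
  [10.75→12.75]: (2.26+1.31)/2 × 2 = 3.57
  Sum = 161.48 mcg/mL·h

AUC = 161 mcg/mL·h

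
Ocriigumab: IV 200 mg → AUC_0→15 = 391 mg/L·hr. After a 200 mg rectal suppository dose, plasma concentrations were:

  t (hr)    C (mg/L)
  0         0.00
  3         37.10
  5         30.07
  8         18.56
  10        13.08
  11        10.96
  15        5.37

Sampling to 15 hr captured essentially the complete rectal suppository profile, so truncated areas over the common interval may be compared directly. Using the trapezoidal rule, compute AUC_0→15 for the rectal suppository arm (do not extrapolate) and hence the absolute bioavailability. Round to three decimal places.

F = 0.696

Trapezoidal AUC_0→15 (rectal suppository):
  [0→3]: (0.00+37.10)/2 × 3 = 55.65
  [3→5]: (37.10+30.07)/2 × 2 = 67.17
  [5→8]: (30.07+18.56)/2 × 3 = 72.945
  [8→10]: (18.56+13.08)/2 × 2 = 31.64
  [10→11]: (13.08+10.96)/2 × 1 = 12.02
  [11→15]: (10.96+5.37)/2 × 4 = 32.66
  Sum = 272.085 mg/L·hr
F = (AUC_ev/D_ev)/(AUC_iv/D_iv) = (272.085/200)/(391/200) = 1.360425/1.955 = 0.6959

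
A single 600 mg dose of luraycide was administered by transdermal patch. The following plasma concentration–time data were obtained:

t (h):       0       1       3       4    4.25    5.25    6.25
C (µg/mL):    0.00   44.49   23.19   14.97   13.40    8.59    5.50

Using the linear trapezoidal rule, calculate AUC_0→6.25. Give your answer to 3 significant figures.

AUC = 131 µg/mL·h

Trapezoidal AUC_0→6.25:
  [0→1]: (0.00+44.49)/2 × 1 = 22.245
  [1→3]: (44.49+23.19)/2 × 2 = 67.68
  [3→4]: (23.19+14.97)/2 × 1 = 19.08
  [4→4.25]: (14.97+13.40)/2 × 0.25 = 3.54625
  [4.25→5.25]: (13.40+8.59)/2 × 1 = 10.995
  [5.25→6.25]: (8.59+5.50)/2 × 1 = 7.045
  Sum = 130.59125 µg/mL·h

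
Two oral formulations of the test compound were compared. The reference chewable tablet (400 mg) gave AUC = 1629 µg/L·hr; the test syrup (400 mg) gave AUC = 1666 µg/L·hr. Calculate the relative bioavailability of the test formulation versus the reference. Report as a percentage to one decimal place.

F_rel = (AUC_test/D_test) / (AUC_ref/D_ref)
      = (1666/400) / (1629/400)
      = 4.165 / 4.0725 = 1.0227 = 102.27%

F_rel = 102.3%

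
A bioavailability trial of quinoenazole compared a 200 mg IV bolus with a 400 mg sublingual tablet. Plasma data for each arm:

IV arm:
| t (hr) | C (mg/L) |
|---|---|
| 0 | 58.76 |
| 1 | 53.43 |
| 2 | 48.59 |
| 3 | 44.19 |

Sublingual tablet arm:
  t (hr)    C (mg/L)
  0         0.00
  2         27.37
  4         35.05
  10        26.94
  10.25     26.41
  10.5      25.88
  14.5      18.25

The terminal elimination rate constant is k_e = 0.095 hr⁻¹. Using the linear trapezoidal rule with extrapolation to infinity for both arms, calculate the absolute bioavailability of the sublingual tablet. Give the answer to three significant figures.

Trapezoidal AUC_0→3 (IV):
  [0→1]: (58.76+53.43)/2 × 1 = 56.095
  [1→2]: (53.43+48.59)/2 × 1 = 51.01
  [2→3]: (48.59+44.19)/2 × 1 = 46.39
  Sum = 153.495 mg/L·hr
IV tail: 44.19/0.095 = 465.158; AUC_iv,0→∞ = 153.495 + 465.158 = 618.653 mg/L·hr
Trapezoidal AUC_0→14.5 (sublingual tablet):
  [0→2]: (0.00+27.37)/2 × 2 = 27.37
  [2→4]: (27.37+35.05)/2 × 2 = 62.42
  [4→10]: (35.05+26.94)/2 × 6 = 185.97
  [10→10.25]: (26.94+26.41)/2 × 0.25 = 6.66875
  [10.25→10.5]: (26.41+25.88)/2 × 0.25 = 6.53625
  [10.5→14.5]: (25.88+18.25)/2 × 4 = 88.26
  Sum = 377.225 mg/L·hr
sublingual tablet tail: 18.25/0.095 = 192.105; AUC_ev,0→∞ = 377.225 + 192.105 = 569.33 mg/L·hr
F = (AUC_ev/D_ev)/(AUC_iv/D_iv) = (569.33/400)/(618.653/200) = 1.423325/3.093265 = 0.4601

F = 0.460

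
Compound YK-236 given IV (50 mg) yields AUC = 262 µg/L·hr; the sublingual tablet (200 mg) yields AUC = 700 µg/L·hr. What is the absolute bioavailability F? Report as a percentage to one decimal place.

F = (AUC_ev / D_ev) / (AUC_iv / D_iv)
  = (700/200) / (262/50)
  = 3.5 / 5.24 = 0.6679
  = 66.79%

F = 66.8%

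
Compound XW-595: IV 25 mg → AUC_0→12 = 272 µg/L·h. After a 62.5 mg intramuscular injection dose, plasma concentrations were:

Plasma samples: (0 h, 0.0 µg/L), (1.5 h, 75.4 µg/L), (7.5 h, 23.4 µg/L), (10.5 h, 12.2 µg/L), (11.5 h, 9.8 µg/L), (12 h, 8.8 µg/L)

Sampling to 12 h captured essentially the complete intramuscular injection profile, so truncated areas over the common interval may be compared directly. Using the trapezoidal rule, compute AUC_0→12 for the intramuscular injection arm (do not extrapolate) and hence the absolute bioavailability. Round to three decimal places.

Trapezoidal AUC_0→12 (intramuscular injection):
  [0→1.5]: (0.0+75.4)/2 × 1.5 = 56.55
  [1.5→7.5]: (75.4+23.4)/2 × 6 = 296.4
  [7.5→10.5]: (23.4+12.2)/2 × 3 = 53.4
  [10.5→11.5]: (12.2+9.8)/2 × 1 = 11.0
  [11.5→12]: (9.8+8.8)/2 × 0.5 = 4.65
  Sum = 422.0 µg/L·h
F = (AUC_ev/D_ev)/(AUC_iv/D_iv) = (422.0/62.5)/(272/25) = 6.752/10.88 = 0.6206

F = 0.621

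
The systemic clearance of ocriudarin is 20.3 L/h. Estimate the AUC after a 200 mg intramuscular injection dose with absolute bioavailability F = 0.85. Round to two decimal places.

AUC_0→∞ = F × Dose / CL
        = 0.85 × 200 / 20.3 = 8.37438 mg/L·h

AUC = 8.37 mg/L·h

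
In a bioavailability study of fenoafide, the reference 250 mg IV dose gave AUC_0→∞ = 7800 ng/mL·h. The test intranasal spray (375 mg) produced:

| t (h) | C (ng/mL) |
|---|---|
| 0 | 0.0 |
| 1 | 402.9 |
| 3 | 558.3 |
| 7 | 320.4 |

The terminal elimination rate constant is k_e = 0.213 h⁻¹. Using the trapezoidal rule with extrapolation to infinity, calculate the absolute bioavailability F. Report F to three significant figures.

Trapezoidal AUC_0→7 (intranasal spray):
  [0→1]: (0.0+402.9)/2 × 1 = 201.45
  [1→3]: (402.9+558.3)/2 × 2 = 961.2
  [3→7]: (558.3+320.4)/2 × 4 = 1757.4
  Sum = 2920.05 ng/mL·h
Tail: C_last/k_e = 320.4/0.213 = 1504.225
AUC_0→∞ (intranasal spray) = 2920.05 + 1504.225 = 4424.275 ng/mL·h
F = (AUC_ev/D_ev)/(AUC_iv/D_iv) = (4424.275/375)/(7800/250) = 11.7981/31.2 = 0.3781

F = 0.378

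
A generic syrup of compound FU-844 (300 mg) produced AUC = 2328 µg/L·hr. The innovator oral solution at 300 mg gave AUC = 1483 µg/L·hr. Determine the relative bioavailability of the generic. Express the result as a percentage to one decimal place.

F_rel = 157.0%

F_rel = (AUC_test/D_test) / (AUC_ref/D_ref)
      = (2328/300) / (1483/300)
      = 7.76 / 4.94333 = 1.5698 = 156.98%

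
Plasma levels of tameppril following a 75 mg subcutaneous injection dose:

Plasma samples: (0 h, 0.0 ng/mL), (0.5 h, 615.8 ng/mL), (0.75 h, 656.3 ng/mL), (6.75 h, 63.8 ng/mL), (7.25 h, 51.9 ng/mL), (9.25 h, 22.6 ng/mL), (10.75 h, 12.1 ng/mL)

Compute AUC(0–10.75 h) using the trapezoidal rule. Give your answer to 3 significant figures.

Trapezoidal AUC_0→10.75:
  [0→0.5]: (0.0+615.8)/2 × 0.5 = 153.95
  [0.5→0.75]: (615.8+656.3)/2 × 0.25 = 159.0125
  [0.75→6.75]: (656.3+63.8)/2 × 6 = 2160.3
  [6.75→7.25]: (63.8+51.9)/2 × 0.5 = 28.925
  [7.25→9.25]: (51.9+22.6)/2 × 2 = 74.5
  [9.25→10.75]: (22.6+12.1)/2 × 1.5 = 26.025
  Sum = 2602.7125 ng/mL·h

AUC = 2600 ng/mL·h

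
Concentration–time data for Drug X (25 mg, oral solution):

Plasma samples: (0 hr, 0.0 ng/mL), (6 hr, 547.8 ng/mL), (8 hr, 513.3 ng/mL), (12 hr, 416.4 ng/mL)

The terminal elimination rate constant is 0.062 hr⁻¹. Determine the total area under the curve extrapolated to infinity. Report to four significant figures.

Trapezoidal AUC_0→12:
  [0→6]: (0.0+547.8)/2 × 6 = 1643.4
  [6→8]: (547.8+513.3)/2 × 2 = 1061.1
  [8→12]: (513.3+416.4)/2 × 4 = 1859.4
  Sum = 4563.9 ng/mL·hr
Extrapolated tail: C_last / k_e = 416.4 / 0.062 = 6716.129
AUC_0→∞ = 4563.9 + 6716.129 = 11280.029 ng/mL·hr

AUC = 11280 ng/mL·hr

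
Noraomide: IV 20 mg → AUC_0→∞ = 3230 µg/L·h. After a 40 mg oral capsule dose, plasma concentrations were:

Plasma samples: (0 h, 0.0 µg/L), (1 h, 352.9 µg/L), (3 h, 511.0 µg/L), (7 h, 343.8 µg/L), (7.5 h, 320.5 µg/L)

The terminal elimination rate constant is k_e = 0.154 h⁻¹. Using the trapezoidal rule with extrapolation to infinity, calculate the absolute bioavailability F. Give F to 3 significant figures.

F = 0.774

Trapezoidal AUC_0→7.5 (oral capsule):
  [0→1]: (0.0+352.9)/2 × 1 = 176.45
  [1→3]: (352.9+511.0)/2 × 2 = 863.9
  [3→7]: (511.0+343.8)/2 × 4 = 1709.6
  [7→7.5]: (343.8+320.5)/2 × 0.5 = 166.075
  Sum = 2916.025 µg/L·h
Tail: C_last/k_e = 320.5/0.154 = 2081.169
AUC_0→∞ (oral capsule) = 2916.025 + 2081.169 = 4997.194 µg/L·h
F = (AUC_ev/D_ev)/(AUC_iv/D_iv) = (4997.194/40)/(3230/20) = 124.92985/161.5 = 0.7736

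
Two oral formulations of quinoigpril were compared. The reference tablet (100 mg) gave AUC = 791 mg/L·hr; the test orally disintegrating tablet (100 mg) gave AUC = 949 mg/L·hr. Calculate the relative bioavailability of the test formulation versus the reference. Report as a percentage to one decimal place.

F_rel = 120.0%

F_rel = (AUC_test/D_test) / (AUC_ref/D_ref)
      = (949/100) / (791/100)
      = 9.49 / 7.91 = 1.1997 = 119.97%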